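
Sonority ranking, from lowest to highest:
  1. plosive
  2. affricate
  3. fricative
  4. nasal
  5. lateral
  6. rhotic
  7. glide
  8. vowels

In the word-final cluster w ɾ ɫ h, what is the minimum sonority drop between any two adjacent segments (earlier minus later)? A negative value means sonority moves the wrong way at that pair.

1

/w/ is a glide (sonority 7).
/ɾ/ is a rhotic (sonority 6).
/ɫ/ is a lateral (sonority 5).
/h/ is a fricative (sonority 3).
/w/→/ɾ/: change +1.
/ɾ/→/ɫ/: change +1.
/ɫ/→/h/: change +2.
Minimum = 1.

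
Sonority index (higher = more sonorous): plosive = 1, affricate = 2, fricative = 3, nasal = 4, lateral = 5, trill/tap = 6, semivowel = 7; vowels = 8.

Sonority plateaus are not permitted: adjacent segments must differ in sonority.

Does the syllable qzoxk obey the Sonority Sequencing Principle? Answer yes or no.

yes

Onset: /q/ is a plosive (sonority 1), /z/ is a fricative (sonority 3); then the nucleus /o/ (sonority 8).
Onset profile 1-3-8 — rises to the nucleus.
Coda: /x/ is a fricative (sonority 3), /k/ is a plosive (sonority 1).
Coda profile 8-3-1 — falls from the nucleus.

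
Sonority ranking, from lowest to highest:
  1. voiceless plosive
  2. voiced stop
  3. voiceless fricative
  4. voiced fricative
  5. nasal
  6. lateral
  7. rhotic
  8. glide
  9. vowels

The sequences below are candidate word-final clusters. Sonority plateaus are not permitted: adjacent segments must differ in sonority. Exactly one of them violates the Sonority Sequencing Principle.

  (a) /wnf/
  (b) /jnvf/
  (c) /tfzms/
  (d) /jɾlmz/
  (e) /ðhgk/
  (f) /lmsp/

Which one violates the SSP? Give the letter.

(a) /wnf/: profile 8-5-3 — obeys.
(b) /jnvf/: profile 8-5-4-3 — obeys.
(c) /tfzms/: profile 1-3-4-5-3 — violates.
(d) /jɾlmz/: profile 8-7-6-5-4 — obeys.
(e) /ðhgk/: profile 4-3-2-1 — obeys.
(f) /lmsp/: profile 6-5-3-1 — obeys.

c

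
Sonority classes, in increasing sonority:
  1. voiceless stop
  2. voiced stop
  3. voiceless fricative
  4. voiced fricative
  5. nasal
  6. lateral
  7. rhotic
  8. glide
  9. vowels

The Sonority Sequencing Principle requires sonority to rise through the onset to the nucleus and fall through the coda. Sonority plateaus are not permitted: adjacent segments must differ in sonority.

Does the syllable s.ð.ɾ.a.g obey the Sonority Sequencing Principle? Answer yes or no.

Onset: /s/ is a voiceless fricative (sonority 3), /ð/ is a voiced fricative (sonority 4), /ɾ/ is a rhotic (sonority 7); then the nucleus /a/ (sonority 9).
Onset profile 3-4-7-9 — rises to the nucleus.
Coda: /g/ is a voiced stop (sonority 2).
Coda profile 9-2 — falls from the nucleus.

yes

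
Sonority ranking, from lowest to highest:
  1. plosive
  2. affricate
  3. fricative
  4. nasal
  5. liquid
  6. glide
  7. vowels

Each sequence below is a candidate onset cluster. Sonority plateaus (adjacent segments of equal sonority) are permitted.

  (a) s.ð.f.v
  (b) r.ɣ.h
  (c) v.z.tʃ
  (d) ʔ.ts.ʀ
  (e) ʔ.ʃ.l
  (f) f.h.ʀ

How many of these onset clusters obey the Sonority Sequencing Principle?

(a) s.ð.f.v: profile 3-3-3-3 — obeys.
(b) r.ɣ.h: profile 5-3-3 — violates.
(c) v.z.tʃ: profile 3-3-2 — violates.
(d) ʔ.ts.ʀ: profile 1-2-5 — obeys.
(e) ʔ.ʃ.l: profile 1-3-5 — obeys.
(f) f.h.ʀ: profile 3-3-5 — obeys.

4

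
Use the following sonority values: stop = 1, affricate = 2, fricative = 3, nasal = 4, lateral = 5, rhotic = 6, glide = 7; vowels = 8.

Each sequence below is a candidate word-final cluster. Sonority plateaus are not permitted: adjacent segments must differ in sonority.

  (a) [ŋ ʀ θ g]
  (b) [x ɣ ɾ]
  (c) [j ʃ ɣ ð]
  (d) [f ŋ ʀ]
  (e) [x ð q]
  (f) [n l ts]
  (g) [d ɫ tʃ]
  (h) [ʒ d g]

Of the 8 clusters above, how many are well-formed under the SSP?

0

(a) 4-6-3-1 → violates
(b) 3-3-6 → violates
(c) 7-3-3-3 → violates
(d) 3-4-6 → violates
(e) 3-3-1 → violates
(f) 4-5-2 → violates
(g) 1-5-2 → violates
(h) 3-1-1 → violates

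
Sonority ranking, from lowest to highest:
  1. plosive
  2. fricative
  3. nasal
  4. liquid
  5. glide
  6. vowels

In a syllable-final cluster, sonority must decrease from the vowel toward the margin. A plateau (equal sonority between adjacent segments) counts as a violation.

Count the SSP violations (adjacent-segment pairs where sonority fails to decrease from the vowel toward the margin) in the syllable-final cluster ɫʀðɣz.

/ɫ/ — liquid, sonority 4.
/ʀ/ — liquid, sonority 4.
/ð/ — fricative, sonority 2.
/ɣ/ — fricative, sonority 2.
/z/ — fricative, sonority 2.
/ɫ/→/ʀ/: 4→4 (plateau) — violation.
/ʀ/→/ð/: 4→2 (falls) — ok.
/ð/→/ɣ/: 2→2 (plateau) — violation.
/ɣ/→/z/: 2→2 (plateau) — violation.

3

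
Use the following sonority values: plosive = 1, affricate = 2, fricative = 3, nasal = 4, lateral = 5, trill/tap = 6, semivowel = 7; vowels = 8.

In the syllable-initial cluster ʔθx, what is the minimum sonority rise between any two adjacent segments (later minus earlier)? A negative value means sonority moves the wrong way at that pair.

0

/ʔ/ is a plosive (sonority 1).
/θ/ is a fricative (sonority 3).
/x/ is a fricative (sonority 3).
/ʔ/→/θ/: change +2.
/θ/→/x/: change +0.
Minimum = 0.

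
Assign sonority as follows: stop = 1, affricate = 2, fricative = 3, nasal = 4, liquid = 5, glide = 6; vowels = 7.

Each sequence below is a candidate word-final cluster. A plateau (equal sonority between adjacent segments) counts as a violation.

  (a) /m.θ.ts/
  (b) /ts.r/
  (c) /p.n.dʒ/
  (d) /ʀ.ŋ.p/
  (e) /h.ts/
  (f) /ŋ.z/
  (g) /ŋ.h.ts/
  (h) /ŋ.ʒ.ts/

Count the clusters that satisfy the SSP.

6

(a) /m.θ.ts/: profile 4-3-2 — obeys.
(b) /ts.r/: profile 2-5 — violates.
(c) /p.n.dʒ/: profile 1-4-2 — violates.
(d) /ʀ.ŋ.p/: profile 5-4-1 — obeys.
(e) /h.ts/: profile 3-2 — obeys.
(f) /ŋ.z/: profile 4-3 — obeys.
(g) /ŋ.h.ts/: profile 4-3-2 — obeys.
(h) /ŋ.ʒ.ts/: profile 4-3-2 — obeys.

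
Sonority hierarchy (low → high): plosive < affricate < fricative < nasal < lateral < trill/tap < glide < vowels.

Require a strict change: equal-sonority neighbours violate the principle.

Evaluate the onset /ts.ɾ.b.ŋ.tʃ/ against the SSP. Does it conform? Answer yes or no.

no

/ts/: affricate = 2.
/ɾ/: trill/tap = 6.
/b/: plosive = 1.
/ŋ/: nasal = 4.
/tʃ/: affricate = 2.
The profile is 2-6-1-4-2. Between /ɾ/ (6) and /b/ (1) sonority does not rise, so the cluster violates the SSP.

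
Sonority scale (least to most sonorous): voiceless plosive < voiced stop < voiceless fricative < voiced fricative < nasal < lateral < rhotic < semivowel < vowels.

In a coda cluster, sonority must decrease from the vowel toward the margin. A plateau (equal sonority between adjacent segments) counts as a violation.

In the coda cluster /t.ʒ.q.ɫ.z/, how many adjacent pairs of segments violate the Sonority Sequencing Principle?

2

/t/: voiceless plosive = 1.
/ʒ/: voiced fricative = 4.
/q/: voiceless plosive = 1.
/ɫ/: lateral = 6.
/z/: voiced fricative = 4.
/t/→/ʒ/: 1→4 (does not fall) — violation.
/ʒ/→/q/: 4→1 (falls) — ok.
/q/→/ɫ/: 1→6 (does not fall) — violation.
/ɫ/→/z/: 6→4 (falls) — ok.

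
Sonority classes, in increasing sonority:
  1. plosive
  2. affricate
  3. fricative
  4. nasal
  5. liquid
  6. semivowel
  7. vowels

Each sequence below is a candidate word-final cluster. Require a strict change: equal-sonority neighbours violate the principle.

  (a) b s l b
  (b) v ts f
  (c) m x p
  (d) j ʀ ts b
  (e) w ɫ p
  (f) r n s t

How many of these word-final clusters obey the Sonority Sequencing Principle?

(a) b s l b: profile 1-3-5-1 — violates.
(b) v ts f: profile 3-2-3 — violates.
(c) m x p: profile 4-3-1 — obeys.
(d) j ʀ ts b: profile 6-5-2-1 — obeys.
(e) w ɫ p: profile 6-5-1 — obeys.
(f) r n s t: profile 5-4-3-1 — obeys.

4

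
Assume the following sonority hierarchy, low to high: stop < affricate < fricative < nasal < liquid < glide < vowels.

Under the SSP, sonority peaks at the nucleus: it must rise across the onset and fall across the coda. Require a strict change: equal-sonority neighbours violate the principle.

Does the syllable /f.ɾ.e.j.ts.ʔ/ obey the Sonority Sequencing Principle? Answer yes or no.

Onset: /f/ is a fricative (sonority 3), /ɾ/ is a liquid (sonority 5); then the nucleus /e/ (sonority 7).
Onset profile 3-5-7 — rises to the nucleus.
Coda: /j/ is a glide (sonority 6), /ts/ is an affricate (sonority 2), /ʔ/ is a stop (sonority 1).
Coda profile 7-6-2-1 — falls from the nucleus.

yes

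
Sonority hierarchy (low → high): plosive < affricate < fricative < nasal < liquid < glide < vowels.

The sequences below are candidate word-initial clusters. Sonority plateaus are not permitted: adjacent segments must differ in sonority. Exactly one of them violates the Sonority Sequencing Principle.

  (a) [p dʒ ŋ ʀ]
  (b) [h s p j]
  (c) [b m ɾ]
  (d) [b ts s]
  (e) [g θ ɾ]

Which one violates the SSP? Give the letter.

b

(a) [p dʒ ŋ ʀ]: profile 1-2-4-5 — obeys.
(b) [h s p j]: profile 3-3-1-6 — violates.
(c) [b m ɾ]: profile 1-4-5 — obeys.
(d) [b ts s]: profile 1-2-3 — obeys.
(e) [g θ ɾ]: profile 1-3-5 — obeys.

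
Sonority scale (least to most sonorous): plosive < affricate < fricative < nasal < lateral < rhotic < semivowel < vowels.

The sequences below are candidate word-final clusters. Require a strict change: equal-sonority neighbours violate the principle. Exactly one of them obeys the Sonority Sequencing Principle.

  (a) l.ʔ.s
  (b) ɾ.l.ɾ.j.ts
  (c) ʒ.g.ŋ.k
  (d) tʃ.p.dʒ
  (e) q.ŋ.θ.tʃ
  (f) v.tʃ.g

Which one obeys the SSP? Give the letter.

f

(a) l.ʔ.s: profile 5-1-3 — violates.
(b) ɾ.l.ɾ.j.ts: profile 6-5-6-7-2 — violates.
(c) ʒ.g.ŋ.k: profile 3-1-4-1 — violates.
(d) tʃ.p.dʒ: profile 2-1-2 — violates.
(e) q.ŋ.θ.tʃ: profile 1-4-3-2 — violates.
(f) v.tʃ.g: profile 3-2-1 — obeys.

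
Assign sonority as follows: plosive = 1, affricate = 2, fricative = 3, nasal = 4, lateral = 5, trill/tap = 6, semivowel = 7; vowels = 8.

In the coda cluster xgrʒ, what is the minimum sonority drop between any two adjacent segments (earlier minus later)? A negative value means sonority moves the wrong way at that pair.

-5

/x/ is a fricative (sonority 3).
/g/ is a plosive (sonority 1).
/r/ is a trill/tap (sonority 6).
/ʒ/ is a fricative (sonority 3).
/x/→/g/: change +2.
/g/→/r/: change -5.
/r/→/ʒ/: change +3.
Minimum = -5.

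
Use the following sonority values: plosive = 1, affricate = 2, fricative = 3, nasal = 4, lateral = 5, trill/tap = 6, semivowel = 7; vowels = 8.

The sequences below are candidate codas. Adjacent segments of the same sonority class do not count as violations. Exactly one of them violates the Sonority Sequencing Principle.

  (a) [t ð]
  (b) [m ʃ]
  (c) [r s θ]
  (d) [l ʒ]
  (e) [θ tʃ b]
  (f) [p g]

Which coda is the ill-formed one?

(a) [t ð]: profile 1-3 — violates.
(b) [m ʃ]: profile 4-3 — obeys.
(c) [r s θ]: profile 6-3-3 — obeys.
(d) [l ʒ]: profile 5-3 — obeys.
(e) [θ tʃ b]: profile 3-2-1 — obeys.
(f) [p g]: profile 1-1 — obeys.

a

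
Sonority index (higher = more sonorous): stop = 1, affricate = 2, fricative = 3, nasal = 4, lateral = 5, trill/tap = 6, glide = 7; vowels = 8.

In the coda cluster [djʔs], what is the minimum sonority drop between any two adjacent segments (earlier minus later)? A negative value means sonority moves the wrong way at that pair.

/d/: stop = 1.
/j/: glide = 7.
/ʔ/: stop = 1.
/s/: fricative = 3.
/d/→/j/: change -6.
/j/→/ʔ/: change +6.
/ʔ/→/s/: change -2.
Minimum = -6.

-6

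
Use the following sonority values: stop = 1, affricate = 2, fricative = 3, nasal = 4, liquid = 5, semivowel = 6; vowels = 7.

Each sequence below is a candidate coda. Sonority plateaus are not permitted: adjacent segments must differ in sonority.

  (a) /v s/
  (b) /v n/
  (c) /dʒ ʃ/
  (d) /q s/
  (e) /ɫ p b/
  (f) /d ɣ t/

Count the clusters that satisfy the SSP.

0

(a) sonority 3-3: ill-formed.
(b) sonority 3-4: ill-formed.
(c) sonority 2-3: ill-formed.
(d) sonority 1-3: ill-formed.
(e) sonority 5-1-1: ill-formed.
(f) sonority 1-3-1: ill-formed.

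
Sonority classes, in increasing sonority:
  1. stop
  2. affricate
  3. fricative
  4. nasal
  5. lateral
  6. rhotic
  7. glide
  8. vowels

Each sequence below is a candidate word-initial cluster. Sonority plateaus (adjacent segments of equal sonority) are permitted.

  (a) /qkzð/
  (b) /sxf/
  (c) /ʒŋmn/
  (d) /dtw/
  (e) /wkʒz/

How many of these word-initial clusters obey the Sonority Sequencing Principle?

4

(a) /qkzð/: profile 1-1-3-3 — obeys.
(b) /sxf/: profile 3-3-3 — obeys.
(c) /ʒŋmn/: profile 3-4-4-4 — obeys.
(d) /dtw/: profile 1-1-7 — obeys.
(e) /wkʒz/: profile 7-1-3-3 — violates.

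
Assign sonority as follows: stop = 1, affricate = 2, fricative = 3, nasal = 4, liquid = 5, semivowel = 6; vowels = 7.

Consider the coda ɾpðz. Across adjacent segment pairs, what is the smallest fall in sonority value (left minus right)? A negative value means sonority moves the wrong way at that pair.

/ɾ/: liquid = 5.
/p/: stop = 1.
/ð/: fricative = 3.
/z/: fricative = 3.
/ɾ/→/p/: change +4.
/p/→/ð/: change -2.
/ð/→/z/: change +0.
Minimum = -2.

-2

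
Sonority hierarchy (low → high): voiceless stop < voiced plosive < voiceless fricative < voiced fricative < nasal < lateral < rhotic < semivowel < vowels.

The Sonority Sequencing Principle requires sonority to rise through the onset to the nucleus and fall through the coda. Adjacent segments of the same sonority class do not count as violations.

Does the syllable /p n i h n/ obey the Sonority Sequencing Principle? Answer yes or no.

no

Onset: /p/ is a voiceless stop (sonority 1), /n/ is a nasal (sonority 5); then the nucleus /i/ (sonority 9).
Onset profile 1-5-9 — rises to the nucleus.
Coda: /h/ is a voiceless fricative (sonority 3), /n/ is a nasal (sonority 5).
Coda profile 9-3-5 — does not fall throughout.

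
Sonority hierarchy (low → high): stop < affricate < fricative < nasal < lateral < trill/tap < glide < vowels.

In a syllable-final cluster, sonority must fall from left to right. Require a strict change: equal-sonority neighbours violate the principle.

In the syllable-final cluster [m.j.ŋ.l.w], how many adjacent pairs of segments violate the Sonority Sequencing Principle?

3

/m/: nasal = 4.
/j/: glide = 7.
/ŋ/: nasal = 4.
/l/: lateral = 5.
/w/: glide = 7.
/m/→/j/: 4→7 (does not fall) — violation.
/j/→/ŋ/: 7→4 (falls) — ok.
/ŋ/→/l/: 4→5 (does not fall) — violation.
/l/→/w/: 5→7 (does not fall) — violation.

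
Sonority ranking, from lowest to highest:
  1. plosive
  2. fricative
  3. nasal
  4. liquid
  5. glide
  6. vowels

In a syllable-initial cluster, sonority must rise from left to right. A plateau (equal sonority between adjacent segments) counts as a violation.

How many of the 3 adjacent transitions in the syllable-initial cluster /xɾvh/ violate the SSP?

/x/ is a fricative (sonority 2).
/ɾ/ is a liquid (sonority 4).
/v/ is a fricative (sonority 2).
/h/ is a fricative (sonority 2).
/x/→/ɾ/: 2→4 (rises) — ok.
/ɾ/→/v/: 4→2 (does not rise) — violation.
/v/→/h/: 2→2 (plateau) — violation.

2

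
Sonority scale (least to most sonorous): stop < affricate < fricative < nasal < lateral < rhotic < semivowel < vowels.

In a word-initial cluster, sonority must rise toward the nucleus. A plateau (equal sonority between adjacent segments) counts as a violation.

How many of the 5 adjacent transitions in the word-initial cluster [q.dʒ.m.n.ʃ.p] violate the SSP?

3

/q/ is a stop (sonority 1).
/dʒ/ is an affricate (sonority 2).
/m/ is a nasal (sonority 4).
/n/ is a nasal (sonority 4).
/ʃ/ is a fricative (sonority 3).
/p/ is a stop (sonority 1).
/q/→/dʒ/: 1→2 (rises) — ok.
/dʒ/→/m/: 2→4 (rises) — ok.
/m/→/n/: 4→4 (plateau) — violation.
/n/→/ʃ/: 4→3 (does not rise) — violation.
/ʃ/→/p/: 3→1 (does not rise) — violation.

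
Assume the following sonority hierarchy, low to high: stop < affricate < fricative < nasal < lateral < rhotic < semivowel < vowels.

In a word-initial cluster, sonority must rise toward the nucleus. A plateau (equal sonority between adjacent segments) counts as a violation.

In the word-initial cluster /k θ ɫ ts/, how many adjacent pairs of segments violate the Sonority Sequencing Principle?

/k/ is a stop (sonority 1).
/θ/ is a fricative (sonority 3).
/ɫ/ is a lateral (sonority 5).
/ts/ is an affricate (sonority 2).
/k/→/θ/: 1→3 (rises) — ok.
/θ/→/ɫ/: 3→5 (rises) — ok.
/ɫ/→/ts/: 5→2 (does not rise) — violation.

1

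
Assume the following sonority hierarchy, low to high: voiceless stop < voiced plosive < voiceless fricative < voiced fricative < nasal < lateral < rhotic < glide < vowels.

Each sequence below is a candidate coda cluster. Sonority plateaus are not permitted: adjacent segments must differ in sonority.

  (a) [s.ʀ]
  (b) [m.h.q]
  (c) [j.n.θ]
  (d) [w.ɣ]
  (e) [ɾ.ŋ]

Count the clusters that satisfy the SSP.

4

(a) [s.ʀ]: profile 3-7 — violates.
(b) [m.h.q]: profile 5-3-1 — obeys.
(c) [j.n.θ]: profile 8-5-3 — obeys.
(d) [w.ɣ]: profile 8-4 — obeys.
(e) [ɾ.ŋ]: profile 7-5 — obeys.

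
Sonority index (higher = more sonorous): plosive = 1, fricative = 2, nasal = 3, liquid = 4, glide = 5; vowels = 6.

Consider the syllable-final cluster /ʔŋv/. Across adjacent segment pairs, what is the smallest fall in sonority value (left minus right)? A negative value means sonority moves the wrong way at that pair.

-2

/ʔ/: plosive = 1.
/ŋ/: nasal = 3.
/v/: fricative = 2.
/ʔ/→/ŋ/: change -2.
/ŋ/→/v/: change +1.
Minimum = -2.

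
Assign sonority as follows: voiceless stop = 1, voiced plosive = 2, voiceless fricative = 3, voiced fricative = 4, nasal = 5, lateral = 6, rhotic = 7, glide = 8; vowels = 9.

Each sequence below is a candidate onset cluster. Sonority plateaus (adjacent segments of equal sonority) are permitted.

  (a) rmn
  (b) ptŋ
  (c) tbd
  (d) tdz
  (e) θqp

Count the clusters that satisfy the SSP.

3

(a) sonority 7-5-5: ill-formed.
(b) sonority 1-1-5: well-formed.
(c) sonority 1-2-2: well-formed.
(d) sonority 1-2-4: well-formed.
(e) sonority 3-1-1: ill-formed.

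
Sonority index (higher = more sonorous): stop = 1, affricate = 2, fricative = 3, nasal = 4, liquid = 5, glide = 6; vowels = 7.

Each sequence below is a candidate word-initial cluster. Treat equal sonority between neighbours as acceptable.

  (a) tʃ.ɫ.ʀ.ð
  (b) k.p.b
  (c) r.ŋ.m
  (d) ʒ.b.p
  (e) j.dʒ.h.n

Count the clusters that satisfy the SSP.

(a) 2-5-5-3 → violates
(b) 1-1-1 → obeys
(c) 5-4-4 → violates
(d) 3-1-1 → violates
(e) 6-2-3-4 → violates

1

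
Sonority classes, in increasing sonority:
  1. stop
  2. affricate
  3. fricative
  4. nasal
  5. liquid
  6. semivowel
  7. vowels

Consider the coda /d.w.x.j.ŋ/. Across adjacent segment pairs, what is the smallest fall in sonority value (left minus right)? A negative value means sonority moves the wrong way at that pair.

-5

/d/: stop = 1.
/w/: semivowel = 6.
/x/: fricative = 3.
/j/: semivowel = 6.
/ŋ/: nasal = 4.
/d/→/w/: change -5.
/w/→/x/: change +3.
/x/→/j/: change -3.
/j/→/ŋ/: change +2.
Minimum = -5.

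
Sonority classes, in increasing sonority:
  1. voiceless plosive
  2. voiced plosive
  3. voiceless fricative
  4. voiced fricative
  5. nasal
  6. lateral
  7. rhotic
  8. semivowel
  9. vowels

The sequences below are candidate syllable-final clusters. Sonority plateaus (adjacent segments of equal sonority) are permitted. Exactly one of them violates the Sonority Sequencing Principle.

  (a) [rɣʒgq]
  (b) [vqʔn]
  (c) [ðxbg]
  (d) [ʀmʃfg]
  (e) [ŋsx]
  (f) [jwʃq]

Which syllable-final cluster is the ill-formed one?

b

(a) [rɣʒgq]: profile 7-4-4-2-1 — obeys.
(b) [vqʔn]: profile 4-1-1-5 — violates.
(c) [ðxbg]: profile 4-3-2-2 — obeys.
(d) [ʀmʃfg]: profile 7-5-3-3-2 — obeys.
(e) [ŋsx]: profile 5-3-3 — obeys.
(f) [jwʃq]: profile 8-8-3-1 — obeys.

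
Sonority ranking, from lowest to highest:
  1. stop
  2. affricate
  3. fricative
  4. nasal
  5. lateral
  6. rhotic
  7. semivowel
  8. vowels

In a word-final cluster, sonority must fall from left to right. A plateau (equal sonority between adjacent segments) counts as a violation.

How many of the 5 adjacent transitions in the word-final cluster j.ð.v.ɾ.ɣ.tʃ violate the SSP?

/j/ is a semivowel (sonority 7).
/ð/ is a fricative (sonority 3).
/v/ is a fricative (sonority 3).
/ɾ/ is a rhotic (sonority 6).
/ɣ/ is a fricative (sonority 3).
/tʃ/ is an affricate (sonority 2).
/j/→/ð/: 7→3 (falls) — ok.
/ð/→/v/: 3→3 (plateau) — violation.
/v/→/ɾ/: 3→6 (does not fall) — violation.
/ɾ/→/ɣ/: 6→3 (falls) — ok.
/ɣ/→/tʃ/: 3→2 (falls) — ok.

2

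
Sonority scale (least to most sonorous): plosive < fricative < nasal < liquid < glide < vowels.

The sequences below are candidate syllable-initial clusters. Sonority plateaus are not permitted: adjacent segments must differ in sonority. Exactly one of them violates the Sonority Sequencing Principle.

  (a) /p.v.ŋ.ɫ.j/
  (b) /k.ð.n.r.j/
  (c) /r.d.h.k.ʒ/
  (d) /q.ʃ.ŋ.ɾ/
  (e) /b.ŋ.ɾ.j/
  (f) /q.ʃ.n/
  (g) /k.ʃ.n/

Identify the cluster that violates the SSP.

c

(a) sonority 1-2-3-4-5: well-formed.
(b) sonority 1-2-3-4-5: well-formed.
(c) sonority 4-1-2-1-2: ill-formed.
(d) sonority 1-2-3-4: well-formed.
(e) sonority 1-3-4-5: well-formed.
(f) sonority 1-2-3: well-formed.
(g) sonority 1-2-3: well-formed.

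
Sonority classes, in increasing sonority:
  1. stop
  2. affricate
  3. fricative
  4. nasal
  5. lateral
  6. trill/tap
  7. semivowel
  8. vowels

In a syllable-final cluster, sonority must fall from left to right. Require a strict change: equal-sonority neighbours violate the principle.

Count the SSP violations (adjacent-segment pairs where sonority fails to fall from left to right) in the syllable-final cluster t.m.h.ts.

/t/: stop = 1.
/m/: nasal = 4.
/h/: fricative = 3.
/ts/: affricate = 2.
/t/→/m/: 1→4 (does not fall) — violation.
/m/→/h/: 4→3 (falls) — ok.
/h/→/ts/: 3→2 (falls) — ok.

1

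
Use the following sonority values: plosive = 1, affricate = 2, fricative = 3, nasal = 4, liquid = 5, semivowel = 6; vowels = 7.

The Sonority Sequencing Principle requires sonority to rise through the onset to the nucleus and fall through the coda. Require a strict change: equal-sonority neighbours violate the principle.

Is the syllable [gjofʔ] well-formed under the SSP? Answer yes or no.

yes

Onset: /g/ is a plosive (sonority 1), /j/ is a semivowel (sonority 6); then the nucleus /o/ (sonority 7).
Onset profile 1-6-7 — rises to the nucleus.
Coda: /f/ is a fricative (sonority 3), /ʔ/ is a plosive (sonority 1).
Coda profile 7-3-1 — falls from the nucleus.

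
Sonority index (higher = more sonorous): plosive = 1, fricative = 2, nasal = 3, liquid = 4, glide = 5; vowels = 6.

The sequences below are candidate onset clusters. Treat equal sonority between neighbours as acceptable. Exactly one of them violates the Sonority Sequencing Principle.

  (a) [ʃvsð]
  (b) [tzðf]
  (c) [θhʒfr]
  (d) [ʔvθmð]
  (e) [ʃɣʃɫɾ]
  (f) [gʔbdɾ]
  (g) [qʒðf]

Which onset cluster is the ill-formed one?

d

(a) [ʃvsð]: profile 2-2-2-2 — obeys.
(b) [tzðf]: profile 1-2-2-2 — obeys.
(c) [θhʒfr]: profile 2-2-2-2-4 — obeys.
(d) [ʔvθmð]: profile 1-2-2-3-2 — violates.
(e) [ʃɣʃɫɾ]: profile 2-2-2-4-4 — obeys.
(f) [gʔbdɾ]: profile 1-1-1-1-4 — obeys.
(g) [qʒðf]: profile 1-2-2-2 — obeys.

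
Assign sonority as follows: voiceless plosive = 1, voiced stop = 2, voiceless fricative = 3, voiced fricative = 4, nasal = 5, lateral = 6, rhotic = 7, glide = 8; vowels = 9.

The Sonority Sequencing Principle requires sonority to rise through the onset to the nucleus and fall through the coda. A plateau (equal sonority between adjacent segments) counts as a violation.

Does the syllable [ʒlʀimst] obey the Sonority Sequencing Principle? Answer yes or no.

Onset: /ʒ/ is a voiced fricative (sonority 4), /l/ is a lateral (sonority 6), /ʀ/ is a rhotic (sonority 7); then the nucleus /i/ (sonority 9).
Onset profile 4-6-7-9 — rises to the nucleus.
Coda: /m/ is a nasal (sonority 5), /s/ is a voiceless fricative (sonority 3), /t/ is a voiceless plosive (sonority 1).
Coda profile 9-5-3-1 — falls from the nucleus.

yes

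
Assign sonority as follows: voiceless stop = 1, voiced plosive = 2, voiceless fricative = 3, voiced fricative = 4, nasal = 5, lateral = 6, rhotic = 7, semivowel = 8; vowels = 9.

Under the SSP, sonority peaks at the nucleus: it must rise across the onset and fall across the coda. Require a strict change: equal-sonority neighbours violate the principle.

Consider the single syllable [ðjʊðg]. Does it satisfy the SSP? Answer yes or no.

yes

Onset: /ð/ is a voiced fricative (sonority 4), /j/ is a semivowel (sonority 8); then the nucleus /ʊ/ (sonority 9).
Onset profile 4-8-9 — rises to the nucleus.
Coda: /ð/ is a voiced fricative (sonority 4), /g/ is a voiced plosive (sonority 2).
Coda profile 9-4-2 — falls from the nucleus.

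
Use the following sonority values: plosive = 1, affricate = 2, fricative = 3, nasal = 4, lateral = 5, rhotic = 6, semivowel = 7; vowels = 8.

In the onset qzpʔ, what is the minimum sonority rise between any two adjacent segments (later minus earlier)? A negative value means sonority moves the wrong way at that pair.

/q/ is a plosive (sonority 1).
/z/ is a fricative (sonority 3).
/p/ is a plosive (sonority 1).
/ʔ/ is a plosive (sonority 1).
/q/→/z/: change +2.
/z/→/p/: change -2.
/p/→/ʔ/: change +0.
Minimum = -2.

-2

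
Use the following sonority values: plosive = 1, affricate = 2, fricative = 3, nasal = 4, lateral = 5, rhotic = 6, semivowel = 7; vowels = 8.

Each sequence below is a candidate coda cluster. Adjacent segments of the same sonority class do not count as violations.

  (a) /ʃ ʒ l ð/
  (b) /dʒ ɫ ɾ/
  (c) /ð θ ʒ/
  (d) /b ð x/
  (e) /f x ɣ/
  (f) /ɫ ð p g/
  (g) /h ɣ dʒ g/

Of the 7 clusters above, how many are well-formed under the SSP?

4

(a) 3-3-5-3 → violates
(b) 2-5-6 → violates
(c) 3-3-3 → obeys
(d) 1-3-3 → violates
(e) 3-3-3 → obeys
(f) 5-3-1-1 → obeys
(g) 3-3-2-1 → obeys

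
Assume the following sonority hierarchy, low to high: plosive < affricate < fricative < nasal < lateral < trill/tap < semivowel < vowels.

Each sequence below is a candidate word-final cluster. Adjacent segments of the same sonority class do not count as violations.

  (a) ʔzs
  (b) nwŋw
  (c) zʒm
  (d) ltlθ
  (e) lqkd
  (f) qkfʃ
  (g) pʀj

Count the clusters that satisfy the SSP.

1

(a) 1-3-3 → violates
(b) 4-7-4-7 → violates
(c) 3-3-4 → violates
(d) 5-1-5-3 → violates
(e) 5-1-1-1 → obeys
(f) 1-1-3-3 → violates
(g) 1-6-7 → violates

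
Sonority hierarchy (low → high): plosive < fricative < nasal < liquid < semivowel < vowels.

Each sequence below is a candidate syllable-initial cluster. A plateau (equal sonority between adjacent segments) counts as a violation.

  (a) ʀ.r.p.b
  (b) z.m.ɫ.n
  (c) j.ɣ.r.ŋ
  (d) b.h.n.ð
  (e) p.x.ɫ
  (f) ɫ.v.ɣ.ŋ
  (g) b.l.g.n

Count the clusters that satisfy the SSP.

1

(a) sonority 4-4-1-1: ill-formed.
(b) sonority 2-3-4-3: ill-formed.
(c) sonority 5-2-4-3: ill-formed.
(d) sonority 1-2-3-2: ill-formed.
(e) sonority 1-2-4: well-formed.
(f) sonority 4-2-2-3: ill-formed.
(g) sonority 1-4-1-3: ill-formed.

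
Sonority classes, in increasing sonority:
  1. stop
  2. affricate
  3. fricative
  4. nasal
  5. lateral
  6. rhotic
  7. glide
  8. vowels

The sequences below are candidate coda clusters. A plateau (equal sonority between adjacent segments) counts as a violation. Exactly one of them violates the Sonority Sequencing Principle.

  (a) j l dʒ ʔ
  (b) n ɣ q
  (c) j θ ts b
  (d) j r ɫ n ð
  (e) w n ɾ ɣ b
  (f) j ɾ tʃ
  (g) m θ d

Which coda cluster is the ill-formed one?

e

(a) j l dʒ ʔ: profile 7-5-2-1 — obeys.
(b) n ɣ q: profile 4-3-1 — obeys.
(c) j θ ts b: profile 7-3-2-1 — obeys.
(d) j r ɫ n ð: profile 7-6-5-4-3 — obeys.
(e) w n ɾ ɣ b: profile 7-4-6-3-1 — violates.
(f) j ɾ tʃ: profile 7-6-2 — obeys.
(g) m θ d: profile 4-3-1 — obeys.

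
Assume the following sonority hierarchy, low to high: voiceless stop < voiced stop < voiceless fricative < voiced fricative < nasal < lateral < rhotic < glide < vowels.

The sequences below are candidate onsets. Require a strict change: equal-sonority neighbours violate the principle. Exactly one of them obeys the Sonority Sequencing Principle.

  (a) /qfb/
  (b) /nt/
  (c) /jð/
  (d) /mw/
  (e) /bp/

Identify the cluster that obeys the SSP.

(a) /qfb/: profile 1-3-2 — violates.
(b) /nt/: profile 5-1 — violates.
(c) /jð/: profile 8-4 — violates.
(d) /mw/: profile 5-8 — obeys.
(e) /bp/: profile 2-1 — violates.

d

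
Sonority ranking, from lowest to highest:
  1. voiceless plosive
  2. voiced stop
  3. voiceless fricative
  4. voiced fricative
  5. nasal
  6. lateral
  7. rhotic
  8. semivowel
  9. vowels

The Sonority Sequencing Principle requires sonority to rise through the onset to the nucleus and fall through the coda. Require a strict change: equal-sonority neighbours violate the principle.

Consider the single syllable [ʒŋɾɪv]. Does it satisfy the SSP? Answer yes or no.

Onset: /ʒ/ is a voiced fricative (sonority 4), /ŋ/ is a nasal (sonority 5), /ɾ/ is a rhotic (sonority 7); then the nucleus /ɪ/ (sonority 9).
Onset profile 4-5-7-9 — rises to the nucleus.
Coda: /v/ is a voiced fricative (sonority 4).
Coda profile 9-4 — falls from the nucleus.

yes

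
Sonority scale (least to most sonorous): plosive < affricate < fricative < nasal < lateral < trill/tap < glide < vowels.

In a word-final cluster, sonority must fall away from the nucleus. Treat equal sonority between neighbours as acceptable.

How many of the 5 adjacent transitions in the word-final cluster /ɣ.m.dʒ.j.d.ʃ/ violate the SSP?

/ɣ/ is a fricative (sonority 3).
/m/ is a nasal (sonority 4).
/dʒ/ is an affricate (sonority 2).
/j/ is a glide (sonority 7).
/d/ is a plosive (sonority 1).
/ʃ/ is a fricative (sonority 3).
/ɣ/→/m/: 3→4 (does not fall) — violation.
/m/→/dʒ/: 4→2 (falls) — ok.
/dʒ/→/j/: 2→7 (does not fall) — violation.
/j/→/d/: 7→1 (falls) — ok.
/d/→/ʃ/: 1→3 (does not fall) — violation.

3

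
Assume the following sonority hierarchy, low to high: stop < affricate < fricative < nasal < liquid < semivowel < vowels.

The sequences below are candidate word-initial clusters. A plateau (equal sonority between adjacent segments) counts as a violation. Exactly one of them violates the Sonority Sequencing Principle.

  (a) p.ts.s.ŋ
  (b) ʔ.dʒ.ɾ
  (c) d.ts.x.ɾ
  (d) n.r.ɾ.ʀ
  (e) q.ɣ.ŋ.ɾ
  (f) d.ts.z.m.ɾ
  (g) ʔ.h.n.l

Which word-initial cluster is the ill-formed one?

(a) sonority 1-2-3-4: well-formed.
(b) sonority 1-2-5: well-formed.
(c) sonority 1-2-3-5: well-formed.
(d) sonority 4-5-5-5: ill-formed.
(e) sonority 1-3-4-5: well-formed.
(f) sonority 1-2-3-4-5: well-formed.
(g) sonority 1-3-4-5: well-formed.

d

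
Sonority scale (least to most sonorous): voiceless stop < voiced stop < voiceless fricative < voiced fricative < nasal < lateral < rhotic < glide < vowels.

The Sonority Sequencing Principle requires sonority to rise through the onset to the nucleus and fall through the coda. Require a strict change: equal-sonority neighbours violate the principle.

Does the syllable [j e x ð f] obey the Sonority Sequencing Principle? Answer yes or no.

Onset: /j/ is a glide (sonority 8); then the nucleus /e/ (sonority 9).
Onset profile 8-9 — rises to the nucleus.
Coda: /x/ is a voiceless fricative (sonority 3), /ð/ is a voiced fricative (sonority 4), /f/ is a voiceless fricative (sonority 3).
Coda profile 9-3-4-3 — does not strictly fall throughout.

no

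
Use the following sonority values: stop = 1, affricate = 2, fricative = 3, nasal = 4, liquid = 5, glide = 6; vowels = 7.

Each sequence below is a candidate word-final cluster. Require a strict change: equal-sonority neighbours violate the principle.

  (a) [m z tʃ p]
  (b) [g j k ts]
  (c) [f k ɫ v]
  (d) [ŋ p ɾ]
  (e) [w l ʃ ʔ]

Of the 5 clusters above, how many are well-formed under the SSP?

2

(a) sonority 4-3-2-1: well-formed.
(b) sonority 1-6-1-2: ill-formed.
(c) sonority 3-1-5-3: ill-formed.
(d) sonority 4-1-5: ill-formed.
(e) sonority 6-5-3-1: well-formed.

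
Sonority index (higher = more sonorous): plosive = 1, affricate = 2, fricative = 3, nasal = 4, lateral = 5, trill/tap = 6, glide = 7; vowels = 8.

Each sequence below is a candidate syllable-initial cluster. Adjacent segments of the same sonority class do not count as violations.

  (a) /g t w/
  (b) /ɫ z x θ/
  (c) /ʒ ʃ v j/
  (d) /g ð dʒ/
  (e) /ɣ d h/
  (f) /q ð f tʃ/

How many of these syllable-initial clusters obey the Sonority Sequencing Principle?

2

(a) 1-1-7 → obeys
(b) 5-3-3-3 → violates
(c) 3-3-3-7 → obeys
(d) 1-3-2 → violates
(e) 3-1-3 → violates
(f) 1-3-3-2 → violates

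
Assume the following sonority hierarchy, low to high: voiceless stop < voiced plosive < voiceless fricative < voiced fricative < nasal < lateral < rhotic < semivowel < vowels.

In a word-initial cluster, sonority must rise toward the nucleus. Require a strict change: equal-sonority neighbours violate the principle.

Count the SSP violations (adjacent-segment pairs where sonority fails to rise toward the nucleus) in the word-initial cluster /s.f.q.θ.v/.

/s/ is a voiceless fricative (sonority 3).
/f/ is a voiceless fricative (sonority 3).
/q/ is a voiceless stop (sonority 1).
/θ/ is a voiceless fricative (sonority 3).
/v/ is a voiced fricative (sonority 4).
/s/→/f/: 3→3 (plateau) — violation.
/f/→/q/: 3→1 (does not rise) — violation.
/q/→/θ/: 1→3 (rises) — ok.
/θ/→/v/: 3→4 (rises) — ok.

2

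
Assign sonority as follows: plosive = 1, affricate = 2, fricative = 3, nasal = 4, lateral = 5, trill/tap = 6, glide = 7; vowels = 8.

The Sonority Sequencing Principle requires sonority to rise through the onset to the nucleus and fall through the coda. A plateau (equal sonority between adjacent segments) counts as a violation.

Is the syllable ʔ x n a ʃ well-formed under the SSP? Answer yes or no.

yes

Onset: /ʔ/ is a plosive (sonority 1), /x/ is a fricative (sonority 3), /n/ is a nasal (sonority 4); then the nucleus /a/ (sonority 8).
Onset profile 1-3-4-8 — rises to the nucleus.
Coda: /ʃ/ is a fricative (sonority 3).
Coda profile 8-3 — falls from the nucleus.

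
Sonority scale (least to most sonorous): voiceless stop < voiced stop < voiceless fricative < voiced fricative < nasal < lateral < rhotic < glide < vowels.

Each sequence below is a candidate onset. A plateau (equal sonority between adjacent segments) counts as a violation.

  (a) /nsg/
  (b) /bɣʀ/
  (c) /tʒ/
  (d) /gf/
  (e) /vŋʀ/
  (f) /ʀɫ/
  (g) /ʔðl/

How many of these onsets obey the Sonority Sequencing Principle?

(a) /nsg/: profile 5-3-2 — violates.
(b) /bɣʀ/: profile 2-4-7 — obeys.
(c) /tʒ/: profile 1-4 — obeys.
(d) /gf/: profile 2-3 — obeys.
(e) /vŋʀ/: profile 4-5-7 — obeys.
(f) /ʀɫ/: profile 7-6 — violates.
(g) /ʔðl/: profile 1-4-6 — obeys.

5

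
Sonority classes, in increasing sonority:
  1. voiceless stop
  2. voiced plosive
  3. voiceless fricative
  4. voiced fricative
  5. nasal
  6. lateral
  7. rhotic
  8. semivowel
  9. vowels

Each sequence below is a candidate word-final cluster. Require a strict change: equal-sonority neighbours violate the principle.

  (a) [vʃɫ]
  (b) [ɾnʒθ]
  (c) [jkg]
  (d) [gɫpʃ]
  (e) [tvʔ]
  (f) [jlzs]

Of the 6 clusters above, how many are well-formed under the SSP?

2

(a) [vʃɫ]: profile 4-3-6 — violates.
(b) [ɾnʒθ]: profile 7-5-4-3 — obeys.
(c) [jkg]: profile 8-1-2 — violates.
(d) [gɫpʃ]: profile 2-6-1-3 — violates.
(e) [tvʔ]: profile 1-4-1 — violates.
(f) [jlzs]: profile 8-6-4-3 — obeys.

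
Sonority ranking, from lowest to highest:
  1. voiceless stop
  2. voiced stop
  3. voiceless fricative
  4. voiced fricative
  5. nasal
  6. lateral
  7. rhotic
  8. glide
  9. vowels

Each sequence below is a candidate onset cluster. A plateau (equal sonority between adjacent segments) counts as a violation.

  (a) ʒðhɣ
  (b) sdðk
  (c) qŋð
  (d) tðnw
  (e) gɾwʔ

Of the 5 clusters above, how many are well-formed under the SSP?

1

(a) 4-4-3-4 → violates
(b) 3-2-4-1 → violates
(c) 1-5-4 → violates
(d) 1-4-5-8 → obeys
(e) 2-7-8-1 → violates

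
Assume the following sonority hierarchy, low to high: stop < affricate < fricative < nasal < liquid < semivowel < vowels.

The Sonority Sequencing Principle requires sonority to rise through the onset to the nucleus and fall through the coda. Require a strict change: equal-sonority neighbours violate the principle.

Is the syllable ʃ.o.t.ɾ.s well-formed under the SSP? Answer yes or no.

Onset: /ʃ/ is a fricative (sonority 3); then the nucleus /o/ (sonority 7).
Onset profile 3-7 — rises to the nucleus.
Coda: /t/ is a stop (sonority 1), /ɾ/ is a liquid (sonority 5), /s/ is a fricative (sonority 3).
Coda profile 7-1-5-3 — does not strictly fall throughout.

no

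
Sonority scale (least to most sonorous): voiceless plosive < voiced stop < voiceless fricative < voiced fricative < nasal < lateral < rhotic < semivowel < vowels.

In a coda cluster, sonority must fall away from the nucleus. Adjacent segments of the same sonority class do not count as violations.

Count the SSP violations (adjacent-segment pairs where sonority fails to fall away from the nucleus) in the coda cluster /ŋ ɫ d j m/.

2

/ŋ/ is a nasal (sonority 5).
/ɫ/ is a lateral (sonority 6).
/d/ is a voiced stop (sonority 2).
/j/ is a semivowel (sonority 8).
/m/ is a nasal (sonority 5).
/ŋ/→/ɫ/: 5→6 (does not fall) — violation.
/ɫ/→/d/: 6→2 (falls) — ok.
/d/→/j/: 2→8 (does not fall) — violation.
/j/→/m/: 8→5 (falls) — ok.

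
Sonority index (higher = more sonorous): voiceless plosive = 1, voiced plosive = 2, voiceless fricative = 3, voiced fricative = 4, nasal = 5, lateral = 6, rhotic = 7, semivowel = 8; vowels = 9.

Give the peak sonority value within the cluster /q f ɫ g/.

/q/: voiceless plosive = 1.
/f/: voiceless fricative = 3.
/ɫ/: lateral = 6.
/g/: voiced plosive = 2.
The maximum is 6.

6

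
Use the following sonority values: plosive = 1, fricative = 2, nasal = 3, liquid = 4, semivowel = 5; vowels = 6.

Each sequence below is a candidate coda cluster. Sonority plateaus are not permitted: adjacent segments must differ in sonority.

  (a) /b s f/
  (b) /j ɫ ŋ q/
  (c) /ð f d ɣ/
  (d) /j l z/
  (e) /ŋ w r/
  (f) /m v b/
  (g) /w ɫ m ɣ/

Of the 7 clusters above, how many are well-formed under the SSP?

4

(a) /b s f/: profile 1-2-2 — violates.
(b) /j ɫ ŋ q/: profile 5-4-3-1 — obeys.
(c) /ð f d ɣ/: profile 2-2-1-2 — violates.
(d) /j l z/: profile 5-4-2 — obeys.
(e) /ŋ w r/: profile 3-5-4 — violates.
(f) /m v b/: profile 3-2-1 — obeys.
(g) /w ɫ m ɣ/: profile 5-4-3-2 — obeys.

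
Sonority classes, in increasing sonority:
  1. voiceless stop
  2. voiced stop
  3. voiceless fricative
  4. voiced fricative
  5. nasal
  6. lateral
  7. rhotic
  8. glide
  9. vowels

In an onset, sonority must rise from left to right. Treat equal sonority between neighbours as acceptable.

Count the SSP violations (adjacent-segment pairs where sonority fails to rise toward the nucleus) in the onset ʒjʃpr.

2

/ʒ/ — voiced fricative, sonority 4.
/j/ — glide, sonority 8.
/ʃ/ — voiceless fricative, sonority 3.
/p/ — voiceless stop, sonority 1.
/r/ — rhotic, sonority 7.
/ʒ/→/j/: 4→8 (rises) — ok.
/j/→/ʃ/: 8→3 (does not rise) — violation.
/ʃ/→/p/: 3→1 (does not rise) — violation.
/p/→/r/: 1→7 (rises) — ok.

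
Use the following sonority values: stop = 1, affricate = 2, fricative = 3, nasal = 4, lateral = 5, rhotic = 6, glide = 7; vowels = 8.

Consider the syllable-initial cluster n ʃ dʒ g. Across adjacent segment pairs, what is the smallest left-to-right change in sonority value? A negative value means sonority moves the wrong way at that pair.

/n/ — nasal, sonority 4.
/ʃ/ — fricative, sonority 3.
/dʒ/ — affricate, sonority 2.
/g/ — stop, sonority 1.
/n/→/ʃ/: change -1.
/ʃ/→/dʒ/: change -1.
/dʒ/→/g/: change -1.
Minimum = -1.

-1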